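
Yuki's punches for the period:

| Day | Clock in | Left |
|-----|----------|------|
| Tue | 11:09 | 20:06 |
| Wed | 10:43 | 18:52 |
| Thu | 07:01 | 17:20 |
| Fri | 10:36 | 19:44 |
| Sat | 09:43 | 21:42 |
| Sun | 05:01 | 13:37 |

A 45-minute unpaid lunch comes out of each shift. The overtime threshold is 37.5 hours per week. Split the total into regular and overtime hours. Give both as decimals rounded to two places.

Tue: 11:09–20:06 = 8 h 57 min; less 45 min break → 8 h 12 min
Wed: 10:43–18:52 = 8 h 9 min; less 45 min break → 7 h 24 min
Thu: 07:01–17:20 = 10 h 19 min; less 45 min break → 9 h 34 min
Fri: 10:36–19:44 = 9 h 8 min; less 45 min break → 8 h 23 min
Sat: 09:43–21:42 = 11 h 59 min; less 45 min break → 11 h 14 min
Sun: 05:01–13:37 = 8 h 36 min; less 45 min break → 7 h 51 min
Total worked: 52 h 38 min = 52.63 h.
Threshold 37.5 h → overtime 15 h 8 min, regular 37 h 30 min.

Regular 37.50 hours, overtime 15.13 hours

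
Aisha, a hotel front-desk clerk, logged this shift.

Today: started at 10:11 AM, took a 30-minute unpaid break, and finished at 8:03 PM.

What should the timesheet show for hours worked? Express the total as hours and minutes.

9 h 22 min

Today: 10:11 AM–8:03 PM = 9 h 52 min; less 30 min break → 9 h 22 min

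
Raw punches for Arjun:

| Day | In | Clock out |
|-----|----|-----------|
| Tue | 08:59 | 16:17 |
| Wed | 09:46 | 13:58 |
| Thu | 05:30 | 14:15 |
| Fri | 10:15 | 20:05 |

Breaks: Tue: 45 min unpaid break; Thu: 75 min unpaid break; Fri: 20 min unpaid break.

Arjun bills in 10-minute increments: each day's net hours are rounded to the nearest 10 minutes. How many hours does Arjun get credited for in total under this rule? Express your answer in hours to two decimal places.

27.67 hours

Tue: 08:59–16:17 = 7 h 18 min − 45 min = 6 h 33 min → rounds to 6 h 30 min
Wed: 09:46–13:58 = 4 h 12 min → rounds to 4 h 10 min
Thu: 05:30–14:15 = 8 h 45 min − 75 min = 7 h 30 min → rounds to 7 h 30 min
Fri: 10:15–20:05 = 9 h 50 min − 20 min = 9 h 30 min → rounds to 9 h 30 min
Total credited: 27 h 40 min.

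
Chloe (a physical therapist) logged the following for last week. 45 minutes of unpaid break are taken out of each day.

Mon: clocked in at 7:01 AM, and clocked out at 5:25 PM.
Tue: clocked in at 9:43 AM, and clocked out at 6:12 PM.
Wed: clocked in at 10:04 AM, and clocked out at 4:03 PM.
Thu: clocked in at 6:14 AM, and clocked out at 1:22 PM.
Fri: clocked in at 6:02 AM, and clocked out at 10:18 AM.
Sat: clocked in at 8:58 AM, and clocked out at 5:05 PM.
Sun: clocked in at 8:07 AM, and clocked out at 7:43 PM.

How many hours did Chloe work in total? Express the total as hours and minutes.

Mon: 7:01 AM–5:25 PM = 10 h 24 min; less 45 min break → 9 h 39 min
Tue: 9:43 AM–6:12 PM = 8 h 29 min; less 45 min break → 7 h 44 min
Wed: 10:04 AM–4:03 PM = 5 h 59 min; less 45 min break → 5 h 14 min
Thu: 6:14 AM–1:22 PM = 7 h 8 min; less 45 min break → 6 h 23 min
Fri: 6:02 AM–10:18 AM = 4 h 16 min; less 45 min break → 3 h 31 min
Sat: 8:58 AM–5:05 PM = 8 h 7 min; less 45 min break → 7 h 22 min
Sun: 8:07 AM–7:43 PM = 11 h 36 min; less 45 min break → 10 h 51 min
Total: 9 h 39 min + 7 h 44 min + 5 h 14 min + 6 h 23 min + 3 h 31 min + 7 h 22 min + 10 h 51 min = 50 h 44 min.

50 h 44 min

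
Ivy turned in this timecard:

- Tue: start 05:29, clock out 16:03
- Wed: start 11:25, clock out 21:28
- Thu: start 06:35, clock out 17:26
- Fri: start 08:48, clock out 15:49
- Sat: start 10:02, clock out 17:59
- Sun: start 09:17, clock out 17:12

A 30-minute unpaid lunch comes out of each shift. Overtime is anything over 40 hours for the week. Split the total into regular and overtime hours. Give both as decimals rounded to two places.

Regular 40.00 hours, overtime 11.35 hours

Tue: 05:29–16:03 = 10 h 34 min; less 30 min break → 10 h 4 min
Wed: 11:25–21:28 = 10 h 3 min; less 30 min break → 9 h 33 min
Thu: 06:35–17:26 = 10 h 51 min; less 30 min break → 10 h 21 min
Fri: 08:48–15:49 = 7 h 1 min; less 30 min break → 6 h 31 min
Sat: 10:02–17:59 = 7 h 57 min; less 30 min break → 7 h 27 min
Sun: 09:17–17:12 = 7 h 55 min; less 30 min break → 7 h 25 min
Total worked: 51 h 21 min = 51.35 h.
Threshold 40 h → overtime 11 h 21 min, regular 40 h 0 min.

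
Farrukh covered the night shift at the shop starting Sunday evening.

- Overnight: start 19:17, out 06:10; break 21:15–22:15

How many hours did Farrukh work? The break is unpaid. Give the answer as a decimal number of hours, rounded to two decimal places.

Overnight: 19:17 → midnight = 4 h 43 min; midnight → 06:10 = 6 h 10 min; span 10 h 53 min; less 60 min break → 9 h 53 min

9.88 hours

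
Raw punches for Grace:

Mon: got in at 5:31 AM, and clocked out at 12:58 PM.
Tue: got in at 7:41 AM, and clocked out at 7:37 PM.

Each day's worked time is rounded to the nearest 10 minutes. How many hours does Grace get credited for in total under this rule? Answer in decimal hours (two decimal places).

Mon: 5:31 AM–12:58 PM = 7 h 27 min → rounds to 7 h 30 min
Tue: 7:41 AM–7:37 PM = 11 h 56 min → rounds to 12 h 0 min
Total credited: 19 h 30 min.

19.50 hours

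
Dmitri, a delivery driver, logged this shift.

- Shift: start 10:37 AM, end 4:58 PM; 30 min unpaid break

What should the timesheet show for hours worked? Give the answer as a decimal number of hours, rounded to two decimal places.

5.85 hours

Shift: 10:37 AM–4:58 PM = 6 h 21 min; less 30 min break → 5 h 51 min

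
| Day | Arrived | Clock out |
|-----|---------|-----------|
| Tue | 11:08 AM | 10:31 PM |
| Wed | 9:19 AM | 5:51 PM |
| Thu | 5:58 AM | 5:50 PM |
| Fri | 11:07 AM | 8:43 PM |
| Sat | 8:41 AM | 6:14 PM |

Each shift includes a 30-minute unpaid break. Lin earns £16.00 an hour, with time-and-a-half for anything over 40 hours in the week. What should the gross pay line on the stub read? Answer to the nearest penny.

£842.40

Tue: 11:08 AM–10:31 PM = 11 h 23 min; less 30 min break → 10 h 53 min
Wed: 9:19 AM–5:51 PM = 8 h 32 min; less 30 min break → 8 h 2 min
Thu: 5:58 AM–5:50 PM = 11 h 52 min; less 30 min break → 11 h 22 min
Fri: 11:07 AM–8:43 PM = 9 h 36 min; less 30 min break → 9 h 6 min
Sat: 8:41 AM–6:14 PM = 9 h 33 min; less 30 min break → 9 h 3 min
Total worked: 48 h 26 min = 2906 min.
Regular 40 h 0 min = 2400 min at £16.00/h; overtime 8 h 26 min = 506 min at £24.00/h.
Pay = (2400 × £16.00 + 506 × £24.00) ÷ 60 = £842.40.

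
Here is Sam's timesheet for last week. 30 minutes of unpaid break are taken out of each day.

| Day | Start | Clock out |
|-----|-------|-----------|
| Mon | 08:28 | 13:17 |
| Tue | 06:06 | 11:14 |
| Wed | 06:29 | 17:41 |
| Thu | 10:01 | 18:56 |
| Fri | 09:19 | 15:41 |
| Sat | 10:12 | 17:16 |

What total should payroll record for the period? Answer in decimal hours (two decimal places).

Mon: 08:28–13:17 = 4 h 49 min; less 30 min break → 4 h 19 min
Tue: 06:06–11:14 = 5 h 8 min; less 30 min break → 4 h 38 min
Wed: 06:29–17:41 = 11 h 12 min; less 30 min break → 10 h 42 min
Thu: 10:01–18:56 = 8 h 55 min; less 30 min break → 8 h 25 min
Fri: 09:19–15:41 = 6 h 22 min; less 30 min break → 5 h 52 min
Sat: 10:12–17:16 = 7 h 4 min; less 30 min break → 6 h 34 min
Total: 4 h 19 min + 4 h 38 min + 10 h 42 min + 8 h 25 min + 5 h 52 min + 6 h 34 min = 40 h 30 min.

40.50 hours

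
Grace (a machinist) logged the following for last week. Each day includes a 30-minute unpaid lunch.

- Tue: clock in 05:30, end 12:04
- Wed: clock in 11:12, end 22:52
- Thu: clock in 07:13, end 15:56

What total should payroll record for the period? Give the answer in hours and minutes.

25 h 27 min

Tue: 05:30–12:04 = 6 h 34 min; less 30 min break → 6 h 4 min
Wed: 11:12–22:52 = 11 h 40 min; less 30 min break → 11 h 10 min
Thu: 07:13–15:56 = 8 h 43 min; less 30 min break → 8 h 13 min
Total: 6 h 4 min + 11 h 10 min + 8 h 13 min = 25 h 27 min.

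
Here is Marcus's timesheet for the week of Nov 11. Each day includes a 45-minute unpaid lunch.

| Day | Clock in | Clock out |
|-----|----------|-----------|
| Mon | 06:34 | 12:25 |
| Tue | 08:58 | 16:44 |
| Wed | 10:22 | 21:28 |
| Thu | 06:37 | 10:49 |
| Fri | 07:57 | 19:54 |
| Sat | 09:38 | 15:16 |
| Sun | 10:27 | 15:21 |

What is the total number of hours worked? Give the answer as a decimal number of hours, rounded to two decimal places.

46.15 hours

Mon: 06:34–12:25 = 5 h 51 min; less 45 min break → 5 h 6 min
Tue: 08:58–16:44 = 7 h 46 min; less 45 min break → 7 h 1 min
Wed: 10:22–21:28 = 11 h 6 min; less 45 min break → 10 h 21 min
Thu: 06:37–10:49 = 4 h 12 min; less 45 min break → 3 h 27 min
Fri: 07:57–19:54 = 11 h 57 min; less 45 min break → 11 h 12 min
Sat: 09:38–15:16 = 5 h 38 min; less 45 min break → 4 h 53 min
Sun: 10:27–15:21 = 4 h 54 min; less 45 min break → 4 h 9 min
Total: 5 h 6 min + 7 h 1 min + 10 h 21 min + 3 h 27 min + 11 h 12 min + 4 h 53 min + 4 h 9 min = 46 h 9 min.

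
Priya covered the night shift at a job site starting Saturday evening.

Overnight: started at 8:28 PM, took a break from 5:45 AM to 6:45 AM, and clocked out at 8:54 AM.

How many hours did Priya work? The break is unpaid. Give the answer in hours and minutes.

Overnight: 8:28 PM → midnight = 3 h 32 min; midnight → 8:54 AM = 8 h 54 min; span 12 h 26 min; less 60 min break → 11 h 26 min

11 h 26 min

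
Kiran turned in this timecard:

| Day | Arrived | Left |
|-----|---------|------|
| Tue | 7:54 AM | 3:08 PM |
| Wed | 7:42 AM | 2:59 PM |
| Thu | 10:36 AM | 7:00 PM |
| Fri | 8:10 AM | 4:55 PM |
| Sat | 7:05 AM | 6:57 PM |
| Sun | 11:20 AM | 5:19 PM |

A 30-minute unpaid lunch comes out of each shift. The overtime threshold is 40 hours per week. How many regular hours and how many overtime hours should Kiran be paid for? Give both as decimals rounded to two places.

Regular 40.00 hours, overtime 6.52 hours

Tue: 7:54 AM–3:08 PM = 7 h 14 min; less 30 min break → 6 h 44 min
Wed: 7:42 AM–2:59 PM = 7 h 17 min; less 30 min break → 6 h 47 min
Thu: 10:36 AM–7:00 PM = 8 h 24 min; less 30 min break → 7 h 54 min
Fri: 8:10 AM–4:55 PM = 8 h 45 min; less 30 min break → 8 h 15 min
Sat: 7:05 AM–6:57 PM = 11 h 52 min; less 30 min break → 11 h 22 min
Sun: 11:20 AM–5:19 PM = 5 h 59 min; less 30 min break → 5 h 29 min
Total worked: 46 h 31 min = 46.52 h.
Threshold 40 h → overtime 6 h 31 min, regular 40 h 0 min.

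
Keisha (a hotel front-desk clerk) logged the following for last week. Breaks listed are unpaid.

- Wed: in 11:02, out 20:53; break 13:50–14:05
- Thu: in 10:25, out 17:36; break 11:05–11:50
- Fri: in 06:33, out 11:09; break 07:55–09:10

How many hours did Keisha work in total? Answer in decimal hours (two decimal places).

19.38 hours

Wed: 11:02–20:53 = 9 h 51 min; less 15 min break → 9 h 36 min
Thu: 10:25–17:36 = 7 h 11 min; less 45 min break → 6 h 26 min
Fri: 06:33–11:09 = 4 h 36 min; less 75 min break → 3 h 21 min
Total: 9 h 36 min + 6 h 26 min + 3 h 21 min = 19 h 23 min.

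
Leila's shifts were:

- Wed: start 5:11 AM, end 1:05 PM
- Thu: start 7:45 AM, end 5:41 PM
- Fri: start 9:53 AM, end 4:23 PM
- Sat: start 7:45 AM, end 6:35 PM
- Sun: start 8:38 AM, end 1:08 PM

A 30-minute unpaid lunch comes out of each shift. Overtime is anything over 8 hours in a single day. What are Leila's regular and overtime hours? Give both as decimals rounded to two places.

Regular 33.40 hours, overtime 3.77 hours

Wed: 5:11 AM–1:05 PM = 7 h 54 min; less 30 min break → 7 h 24 min
Thu: 7:45 AM–5:41 PM = 9 h 56 min; less 30 min break → 9 h 26 min
Fri: 9:53 AM–4:23 PM = 6 h 30 min; less 30 min break → 6 h 0 min
Sat: 7:45 AM–6:35 PM = 10 h 50 min; less 30 min break → 10 h 20 min
Sun: 8:38 AM–1:08 PM = 4 h 30 min; less 30 min break → 4 h 0 min
Wed reg 7 h 24 min / OT 0 h 0 min; Thu reg 8 h 0 min / OT 1 h 26 min; Fri reg 6 h 0 min / OT 0 h 0 min; Sat reg 8 h 0 min / OT 2 h 20 min; Sun reg 4 h 0 min / OT 0 h 0 min.
Totals: regular 33 h 24 min, overtime 3 h 46 min.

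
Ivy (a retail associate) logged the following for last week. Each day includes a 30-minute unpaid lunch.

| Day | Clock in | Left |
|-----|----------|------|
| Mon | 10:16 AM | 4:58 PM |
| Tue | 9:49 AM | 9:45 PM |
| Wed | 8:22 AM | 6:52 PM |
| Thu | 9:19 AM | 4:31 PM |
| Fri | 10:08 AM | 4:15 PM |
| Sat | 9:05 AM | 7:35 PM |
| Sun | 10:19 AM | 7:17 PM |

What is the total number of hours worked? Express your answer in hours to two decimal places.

Mon: 10:16 AM–4:58 PM = 6 h 42 min; less 30 min break → 6 h 12 min
Tue: 9:49 AM–9:45 PM = 11 h 56 min; less 30 min break → 11 h 26 min
Wed: 8:22 AM–6:52 PM = 10 h 30 min; less 30 min break → 10 h 0 min
Thu: 9:19 AM–4:31 PM = 7 h 12 min; less 30 min break → 6 h 42 min
Fri: 10:08 AM–4:15 PM = 6 h 7 min; less 30 min break → 5 h 37 min
Sat: 9:05 AM–7:35 PM = 10 h 30 min; less 30 min break → 10 h 0 min
Sun: 10:19 AM–7:17 PM = 8 h 58 min; less 30 min break → 8 h 28 min
Total: 6 h 12 min + 11 h 26 min + 10 h 0 min + 6 h 42 min + 5 h 37 min + 10 h 0 min + 8 h 28 min = 58 h 25 min.

58.42 hours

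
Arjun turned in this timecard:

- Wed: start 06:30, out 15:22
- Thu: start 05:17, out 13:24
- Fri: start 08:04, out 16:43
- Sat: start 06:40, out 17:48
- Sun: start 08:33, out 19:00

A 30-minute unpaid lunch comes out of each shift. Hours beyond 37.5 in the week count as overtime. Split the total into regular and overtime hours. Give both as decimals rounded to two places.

Wed: 06:30–15:22 = 8 h 52 min; less 30 min break → 8 h 22 min
Thu: 05:17–13:24 = 8 h 7 min; less 30 min break → 7 h 37 min
Fri: 08:04–16:43 = 8 h 39 min; less 30 min break → 8 h 9 min
Sat: 06:40–17:48 = 11 h 8 min; less 30 min break → 10 h 38 min
Sun: 08:33–19:00 = 10 h 27 min; less 30 min break → 9 h 57 min
Total worked: 44 h 43 min = 44.72 h.
Threshold 37.5 h → overtime 7 h 13 min, regular 37 h 30 min.

Regular 37.50 hours, overtime 7.22 hours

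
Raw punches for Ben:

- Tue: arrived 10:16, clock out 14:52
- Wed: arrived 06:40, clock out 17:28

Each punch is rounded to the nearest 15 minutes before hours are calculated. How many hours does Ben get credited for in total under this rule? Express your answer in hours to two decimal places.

Tue: in 10:16→10:15, out 14:52→14:45; 4 h 30 min
Wed: in 06:40→06:45, out 17:28→17:30; 10 h 45 min
Total credited: 15 h 15 min.

15.25 hours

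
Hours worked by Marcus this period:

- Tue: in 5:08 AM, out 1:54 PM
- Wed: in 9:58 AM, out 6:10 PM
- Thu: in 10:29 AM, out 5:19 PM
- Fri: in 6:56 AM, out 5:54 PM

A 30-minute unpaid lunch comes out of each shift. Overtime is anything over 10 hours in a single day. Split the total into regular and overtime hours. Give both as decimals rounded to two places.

Tue: 5:08 AM–1:54 PM = 8 h 46 min; less 30 min break → 8 h 16 min
Wed: 9:58 AM–6:10 PM = 8 h 12 min; less 30 min break → 7 h 42 min
Thu: 10:29 AM–5:19 PM = 6 h 50 min; less 30 min break → 6 h 20 min
Fri: 6:56 AM–5:54 PM = 10 h 58 min; less 30 min break → 10 h 28 min
Tue reg 8 h 16 min / OT 0 h 0 min; Wed reg 7 h 42 min / OT 0 h 0 min; Thu reg 6 h 20 min / OT 0 h 0 min; Fri reg 10 h 0 min / OT 0 h 28 min.
Totals: regular 32 h 18 min, overtime 0 h 28 min.

Regular 32.30 hours, overtime 0.47 hours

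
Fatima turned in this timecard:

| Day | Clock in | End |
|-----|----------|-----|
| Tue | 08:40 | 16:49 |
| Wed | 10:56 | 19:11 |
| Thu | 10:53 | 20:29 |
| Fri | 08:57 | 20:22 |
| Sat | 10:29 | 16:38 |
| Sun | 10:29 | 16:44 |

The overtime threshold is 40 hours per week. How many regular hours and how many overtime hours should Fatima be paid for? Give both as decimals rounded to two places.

Tue: 08:40–16:49 = 8 h 9 min
Wed: 10:56–19:11 = 8 h 15 min
Thu: 10:53–20:29 = 9 h 36 min
Fri: 08:57–20:22 = 11 h 25 min
Sat: 10:29–16:38 = 6 h 9 min
Sun: 10:29–16:44 = 6 h 15 min
Total worked: 49 h 49 min = 49.82 h.
Threshold 40 h → overtime 9 h 49 min, regular 40 h 0 min.

Regular 40.00 hours, overtime 9.82 hours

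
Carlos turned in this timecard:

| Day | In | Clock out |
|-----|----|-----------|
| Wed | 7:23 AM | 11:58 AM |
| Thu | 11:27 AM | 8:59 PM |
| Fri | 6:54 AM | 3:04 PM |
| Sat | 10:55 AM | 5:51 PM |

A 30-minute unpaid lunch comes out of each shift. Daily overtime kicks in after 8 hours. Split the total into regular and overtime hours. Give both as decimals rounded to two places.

Regular 26.18 hours, overtime 1.03 hours

Wed: 7:23 AM–11:58 AM = 4 h 35 min; less 30 min break → 4 h 5 min
Thu: 11:27 AM–8:59 PM = 9 h 32 min; less 30 min break → 9 h 2 min
Fri: 6:54 AM–3:04 PM = 8 h 10 min; less 30 min break → 7 h 40 min
Sat: 10:55 AM–5:51 PM = 6 h 56 min; less 30 min break → 6 h 26 min
Wed reg 4 h 5 min / OT 0 h 0 min; Thu reg 8 h 0 min / OT 1 h 2 min; Fri reg 7 h 40 min / OT 0 h 0 min; Sat reg 6 h 26 min / OT 0 h 0 min.
Totals: regular 26 h 11 min, overtime 1 h 2 min.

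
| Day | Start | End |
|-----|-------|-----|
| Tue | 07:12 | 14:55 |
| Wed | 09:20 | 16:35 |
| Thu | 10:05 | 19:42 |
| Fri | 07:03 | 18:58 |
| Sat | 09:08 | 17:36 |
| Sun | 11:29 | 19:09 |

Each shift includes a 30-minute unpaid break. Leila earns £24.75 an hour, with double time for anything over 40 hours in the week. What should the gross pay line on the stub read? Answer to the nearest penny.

£1466.85

Tue: 07:12–14:55 = 7 h 43 min; less 30 min break → 7 h 13 min
Wed: 09:20–16:35 = 7 h 15 min; less 30 min break → 6 h 45 min
Thu: 10:05–19:42 = 9 h 37 min; less 30 min break → 9 h 7 min
Fri: 07:03–18:58 = 11 h 55 min; less 30 min break → 11 h 25 min
Sat: 09:08–17:36 = 8 h 28 min; less 30 min break → 7 h 58 min
Sun: 11:29–19:09 = 7 h 40 min; less 30 min break → 7 h 10 min
Total worked: 49 h 38 min = 2978 min.
Regular 40 h 0 min = 2400 min at £24.75/h; overtime 9 h 38 min = 578 min at £49.50/h.
Pay = (2400 × £24.75 + 578 × £49.50) ÷ 60 = £1466.85.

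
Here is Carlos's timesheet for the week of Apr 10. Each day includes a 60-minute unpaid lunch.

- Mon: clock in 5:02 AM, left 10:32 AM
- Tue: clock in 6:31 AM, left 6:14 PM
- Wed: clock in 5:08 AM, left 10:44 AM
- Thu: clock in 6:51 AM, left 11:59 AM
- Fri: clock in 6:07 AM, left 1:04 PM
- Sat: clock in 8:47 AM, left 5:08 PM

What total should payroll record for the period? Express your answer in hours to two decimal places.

Mon: 5:02 AM–10:32 AM = 5 h 30 min; less 60 min break → 4 h 30 min
Tue: 6:31 AM–6:14 PM = 11 h 43 min; less 60 min break → 10 h 43 min
Wed: 5:08 AM–10:44 AM = 5 h 36 min; less 60 min break → 4 h 36 min
Thu: 6:51 AM–11:59 AM = 5 h 8 min; less 60 min break → 4 h 8 min
Fri: 6:07 AM–1:04 PM = 6 h 57 min; less 60 min break → 5 h 57 min
Sat: 8:47 AM–5:08 PM = 8 h 21 min; less 60 min break → 7 h 21 min
Total: 4 h 30 min + 10 h 43 min + 4 h 36 min + 4 h 8 min + 5 h 57 min + 7 h 21 min = 37 h 15 min.

37.25 hours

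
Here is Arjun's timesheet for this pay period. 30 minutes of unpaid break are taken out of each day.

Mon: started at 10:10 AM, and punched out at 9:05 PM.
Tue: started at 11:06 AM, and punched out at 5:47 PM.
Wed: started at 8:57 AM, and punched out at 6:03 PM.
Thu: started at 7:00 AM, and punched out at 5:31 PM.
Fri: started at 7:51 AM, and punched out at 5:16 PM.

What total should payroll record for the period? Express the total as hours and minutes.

Mon: 10:10 AM–9:05 PM = 10 h 55 min; less 30 min break → 10 h 25 min
Tue: 11:06 AM–5:47 PM = 6 h 41 min; less 30 min break → 6 h 11 min
Wed: 8:57 AM–6:03 PM = 9 h 6 min; less 30 min break → 8 h 36 min
Thu: 7:00 AM–5:31 PM = 10 h 31 min; less 30 min break → 10 h 1 min
Fri: 7:51 AM–5:16 PM = 9 h 25 min; less 30 min break → 8 h 55 min
Total: 10 h 25 min + 6 h 11 min + 8 h 36 min + 10 h 1 min + 8 h 55 min = 44 h 8 min.

44 h 8 min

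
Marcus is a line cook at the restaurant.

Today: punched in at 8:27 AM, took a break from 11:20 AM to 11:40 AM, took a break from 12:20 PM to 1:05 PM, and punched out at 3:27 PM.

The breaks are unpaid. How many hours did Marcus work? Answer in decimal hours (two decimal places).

Today: 8:27 AM–3:27 PM = 7 h 0 min; less 65 min break → 5 h 55 min

5.92 hours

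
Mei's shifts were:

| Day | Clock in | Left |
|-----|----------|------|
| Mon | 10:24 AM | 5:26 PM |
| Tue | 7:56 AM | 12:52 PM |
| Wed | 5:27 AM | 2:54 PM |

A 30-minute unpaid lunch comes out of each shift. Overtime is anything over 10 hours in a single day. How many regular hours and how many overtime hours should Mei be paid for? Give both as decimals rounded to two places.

Mon: 10:24 AM–5:26 PM = 7 h 2 min; less 30 min break → 6 h 32 min
Tue: 7:56 AM–12:52 PM = 4 h 56 min; less 30 min break → 4 h 26 min
Wed: 5:27 AM–2:54 PM = 9 h 27 min; less 30 min break → 8 h 57 min
Mon reg 6 h 32 min / OT 0 h 0 min; Tue reg 4 h 26 min / OT 0 h 0 min; Wed reg 8 h 57 min / OT 0 h 0 min.
Totals: regular 19 h 55 min, overtime 0 h 0 min.

Regular 19.92 hours, overtime 0.00 hours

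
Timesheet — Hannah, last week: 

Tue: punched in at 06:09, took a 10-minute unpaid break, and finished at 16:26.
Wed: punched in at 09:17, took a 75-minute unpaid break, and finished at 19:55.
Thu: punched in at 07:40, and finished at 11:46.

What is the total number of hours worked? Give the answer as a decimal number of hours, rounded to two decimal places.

23.60 hours

Tue: 06:09–16:26 = 10 h 17 min; less 10 min break → 10 h 7 min
Wed: 09:17–19:55 = 10 h 38 min; less 75 min break → 9 h 23 min
Thu: 07:40–11:46 = 4 h 6 min
Total: 10 h 7 min + 9 h 23 min + 4 h 6 min = 23 h 36 min.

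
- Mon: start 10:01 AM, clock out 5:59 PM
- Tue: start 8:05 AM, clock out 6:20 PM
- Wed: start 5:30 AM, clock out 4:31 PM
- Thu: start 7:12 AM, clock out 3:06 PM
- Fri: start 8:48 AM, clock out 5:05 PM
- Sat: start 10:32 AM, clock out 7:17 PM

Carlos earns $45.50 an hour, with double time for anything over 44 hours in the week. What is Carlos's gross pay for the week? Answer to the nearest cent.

$2927.17

Mon: 10:01 AM–5:59 PM = 7 h 58 min
Tue: 8:05 AM–6:20 PM = 10 h 15 min
Wed: 5:30 AM–4:31 PM = 11 h 1 min
Thu: 7:12 AM–3:06 PM = 7 h 54 min
Fri: 8:48 AM–5:05 PM = 8 h 17 min
Sat: 10:32 AM–7:17 PM = 8 h 45 min
Total worked: 54 h 10 min = 3250 min.
Regular 44 h 0 min = 2640 min at $45.50/h; overtime 10 h 10 min = 610 min at $91.00/h.
Pay = (2640 × $45.50 + 610 × $91.00) ÷ 60 = $2927.17.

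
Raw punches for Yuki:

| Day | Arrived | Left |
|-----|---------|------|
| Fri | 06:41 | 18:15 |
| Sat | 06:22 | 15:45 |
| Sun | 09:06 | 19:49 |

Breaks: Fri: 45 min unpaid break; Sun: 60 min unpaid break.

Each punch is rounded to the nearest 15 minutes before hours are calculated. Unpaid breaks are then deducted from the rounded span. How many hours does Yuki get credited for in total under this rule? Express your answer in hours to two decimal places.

Fri: in 06:41→06:45, out 18:15→18:15; 11 h 30 min − 45 min = 10 h 45 min
Sat: in 06:22→06:15, out 15:45→15:45; 9 h 30 min
Sun: in 09:06→09:00, out 19:49→19:45; 10 h 45 min − 60 min = 9 h 45 min
Total credited: 30 h 0 min.

30.00 hours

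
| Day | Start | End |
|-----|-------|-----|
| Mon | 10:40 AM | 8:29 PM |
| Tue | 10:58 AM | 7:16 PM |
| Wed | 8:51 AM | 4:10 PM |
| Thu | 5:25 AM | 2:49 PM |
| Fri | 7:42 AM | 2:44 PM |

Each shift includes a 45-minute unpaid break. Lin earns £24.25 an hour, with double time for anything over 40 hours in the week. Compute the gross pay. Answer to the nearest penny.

Mon: 10:40 AM–8:29 PM = 9 h 49 min; less 45 min break → 9 h 4 min
Tue: 10:58 AM–7:16 PM = 8 h 18 min; less 45 min break → 7 h 33 min
Wed: 8:51 AM–4:10 PM = 7 h 19 min; less 45 min break → 6 h 34 min
Thu: 5:25 AM–2:49 PM = 9 h 24 min; less 45 min break → 8 h 39 min
Fri: 7:42 AM–2:44 PM = 7 h 2 min; less 45 min break → 6 h 17 min
Total worked: 38 h 7 min = 2287 min.
Regular 38 h 7 min = 2287 min at £24.25/h; overtime 0 h 0 min = 0 min at £48.50/h.
Pay = (2287 × £24.25 + 0 × £48.50) ÷ 60 = £924.33.

£924.33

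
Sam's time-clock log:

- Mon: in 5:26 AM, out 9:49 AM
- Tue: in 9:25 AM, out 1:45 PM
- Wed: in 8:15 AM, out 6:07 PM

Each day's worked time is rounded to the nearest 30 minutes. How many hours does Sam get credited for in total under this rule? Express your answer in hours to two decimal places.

19.00 hours

Mon: 5:26 AM–9:49 AM = 4 h 23 min → rounds to 4 h 30 min
Tue: 9:25 AM–1:45 PM = 4 h 20 min → rounds to 4 h 30 min
Wed: 8:15 AM–6:07 PM = 9 h 52 min → rounds to 10 h 0 min
Total credited: 19 h 0 min.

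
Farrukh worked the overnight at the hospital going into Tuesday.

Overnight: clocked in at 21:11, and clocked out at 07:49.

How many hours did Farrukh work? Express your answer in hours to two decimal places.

10.63 hours

Overnight: 21:11 → midnight = 2 h 49 min; midnight → 07:49 = 7 h 49 min; span 10 h 38 min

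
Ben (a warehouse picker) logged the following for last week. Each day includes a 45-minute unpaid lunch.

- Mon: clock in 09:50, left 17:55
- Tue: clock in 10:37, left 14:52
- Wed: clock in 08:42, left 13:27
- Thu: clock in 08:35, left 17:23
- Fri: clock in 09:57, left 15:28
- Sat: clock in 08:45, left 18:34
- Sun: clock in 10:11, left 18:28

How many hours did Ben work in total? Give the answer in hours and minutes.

44 h 15 min

Mon: 09:50–17:55 = 8 h 5 min; less 45 min break → 7 h 20 min
Tue: 10:37–14:52 = 4 h 15 min; less 45 min break → 3 h 30 min
Wed: 08:42–13:27 = 4 h 45 min; less 45 min break → 4 h 0 min
Thu: 08:35–17:23 = 8 h 48 min; less 45 min break → 8 h 3 min
Fri: 09:57–15:28 = 5 h 31 min; less 45 min break → 4 h 46 min
Sat: 08:45–18:34 = 9 h 49 min; less 45 min break → 9 h 4 min
Sun: 10:11–18:28 = 8 h 17 min; less 45 min break → 7 h 32 min
Total: 7 h 20 min + 3 h 30 min + 4 h 0 min + 8 h 3 min + 4 h 46 min + 9 h 4 min + 7 h 32 min = 44 h 15 min.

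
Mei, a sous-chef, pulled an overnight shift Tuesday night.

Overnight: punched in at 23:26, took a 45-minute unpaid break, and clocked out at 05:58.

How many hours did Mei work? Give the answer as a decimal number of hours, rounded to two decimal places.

5.78 hours

Overnight: 23:26 → midnight = 0 h 34 min; midnight → 05:58 = 5 h 58 min; span 6 h 32 min; less 45 min break → 5 h 47 min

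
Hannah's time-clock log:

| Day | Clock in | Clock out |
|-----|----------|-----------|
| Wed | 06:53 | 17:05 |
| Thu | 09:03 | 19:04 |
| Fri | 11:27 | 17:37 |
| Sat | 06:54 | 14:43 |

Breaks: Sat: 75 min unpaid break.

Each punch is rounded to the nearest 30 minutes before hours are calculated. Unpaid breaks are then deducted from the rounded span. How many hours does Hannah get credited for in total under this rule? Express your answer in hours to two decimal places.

32.25 hours

Wed: in 06:53→07:00, out 17:05→17:00; 10 h 0 min
Thu: in 09:03→09:00, out 19:04→19:00; 10 h 0 min
Fri: in 11:27→11:30, out 17:37→17:30; 6 h 0 min
Sat: in 06:54→07:00, out 14:43→14:30; 7 h 30 min − 75 min = 6 h 15 min
Total credited: 32 h 15 min.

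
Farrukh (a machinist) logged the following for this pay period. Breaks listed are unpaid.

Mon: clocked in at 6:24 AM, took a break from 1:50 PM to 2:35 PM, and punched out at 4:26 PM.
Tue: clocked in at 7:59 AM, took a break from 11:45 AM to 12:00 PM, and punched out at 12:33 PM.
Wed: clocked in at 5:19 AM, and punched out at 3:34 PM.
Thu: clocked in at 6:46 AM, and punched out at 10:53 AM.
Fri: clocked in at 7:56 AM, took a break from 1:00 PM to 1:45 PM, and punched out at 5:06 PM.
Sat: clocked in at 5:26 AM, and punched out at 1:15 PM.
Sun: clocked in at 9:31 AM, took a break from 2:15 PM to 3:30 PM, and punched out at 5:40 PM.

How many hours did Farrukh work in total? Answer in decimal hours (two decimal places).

51.10 hours

Mon: 6:24 AM–4:26 PM = 10 h 2 min; less 45 min break → 9 h 17 min
Tue: 7:59 AM–12:33 PM = 4 h 34 min; less 15 min break → 4 h 19 min
Wed: 5:19 AM–3:34 PM = 10 h 15 min
Thu: 6:46 AM–10:53 AM = 4 h 7 min
Fri: 7:56 AM–5:06 PM = 9 h 10 min; less 45 min break → 8 h 25 min
Sat: 5:26 AM–1:15 PM = 7 h 49 min
Sun: 9:31 AM–5:40 PM = 8 h 9 min; less 75 min break → 6 h 54 min
Total: 9 h 17 min + 4 h 19 min + 10 h 15 min + 4 h 7 min + 8 h 25 min + 7 h 49 min + 6 h 54 min = 51 h 6 min.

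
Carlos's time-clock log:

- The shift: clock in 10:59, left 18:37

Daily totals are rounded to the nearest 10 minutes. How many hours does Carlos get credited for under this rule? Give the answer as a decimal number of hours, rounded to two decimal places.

The shift: 10:59–18:37 = 7 h 38 min → rounds to 7 h 40 min

7.67 hours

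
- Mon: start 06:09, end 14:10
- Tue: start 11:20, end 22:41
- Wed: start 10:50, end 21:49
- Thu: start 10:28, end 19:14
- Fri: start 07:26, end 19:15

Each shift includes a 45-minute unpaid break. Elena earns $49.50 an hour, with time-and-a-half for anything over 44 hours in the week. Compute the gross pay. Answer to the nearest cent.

Mon: 06:09–14:10 = 8 h 1 min; less 45 min break → 7 h 16 min
Tue: 11:20–22:41 = 11 h 21 min; less 45 min break → 10 h 36 min
Wed: 10:50–21:49 = 10 h 59 min; less 45 min break → 10 h 14 min
Thu: 10:28–19:14 = 8 h 46 min; less 45 min break → 8 h 1 min
Fri: 07:26–19:15 = 11 h 49 min; less 45 min break → 11 h 4 min
Total worked: 47 h 11 min = 2831 min.
Regular 44 h 0 min = 2640 min at $49.50/h; overtime 3 h 11 min = 191 min at $74.25/h.
Pay = (2640 × $49.50 + 191 × $74.25) ÷ 60 = $2414.36.

$2414.36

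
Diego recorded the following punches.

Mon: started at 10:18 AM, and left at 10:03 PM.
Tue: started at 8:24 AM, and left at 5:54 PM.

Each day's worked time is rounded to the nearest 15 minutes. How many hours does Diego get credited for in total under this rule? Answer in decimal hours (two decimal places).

21.25 hours

Mon: 10:18 AM–10:03 PM = 11 h 45 min → rounds to 11 h 45 min
Tue: 8:24 AM–5:54 PM = 9 h 30 min → rounds to 9 h 30 min
Total credited: 21 h 15 min.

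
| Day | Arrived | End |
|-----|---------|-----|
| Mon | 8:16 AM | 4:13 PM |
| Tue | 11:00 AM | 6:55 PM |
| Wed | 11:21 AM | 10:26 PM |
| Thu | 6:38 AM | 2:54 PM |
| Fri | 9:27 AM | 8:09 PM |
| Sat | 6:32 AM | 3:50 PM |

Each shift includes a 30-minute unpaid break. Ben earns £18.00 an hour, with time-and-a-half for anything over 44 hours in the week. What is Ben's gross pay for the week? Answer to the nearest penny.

Mon: 8:16 AM–4:13 PM = 7 h 57 min; less 30 min break → 7 h 27 min
Tue: 11:00 AM–6:55 PM = 7 h 55 min; less 30 min break → 7 h 25 min
Wed: 11:21 AM–10:26 PM = 11 h 5 min; less 30 min break → 10 h 35 min
Thu: 6:38 AM–2:54 PM = 8 h 16 min; less 30 min break → 7 h 46 min
Fri: 9:27 AM–8:09 PM = 10 h 42 min; less 30 min break → 10 h 12 min
Sat: 6:32 AM–3:50 PM = 9 h 18 min; less 30 min break → 8 h 48 min
Total worked: 52 h 13 min = 3133 min.
Regular 44 h 0 min = 2640 min at £18.00/h; overtime 8 h 13 min = 493 min at £27.00/h.
Pay = (2640 × £18.00 + 493 × £27.00) ÷ 60 = £1013.85.

£1013.85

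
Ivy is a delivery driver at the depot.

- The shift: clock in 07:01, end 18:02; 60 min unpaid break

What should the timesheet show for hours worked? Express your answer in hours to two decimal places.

The shift: 07:01–18:02 = 11 h 1 min; less 60 min break → 10 h 1 min

10.02 hours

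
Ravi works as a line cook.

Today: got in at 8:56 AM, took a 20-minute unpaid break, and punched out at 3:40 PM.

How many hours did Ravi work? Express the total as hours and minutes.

Today: 8:56 AM–3:40 PM = 6 h 44 min; less 20 min break → 6 h 24 min

6 h 24 min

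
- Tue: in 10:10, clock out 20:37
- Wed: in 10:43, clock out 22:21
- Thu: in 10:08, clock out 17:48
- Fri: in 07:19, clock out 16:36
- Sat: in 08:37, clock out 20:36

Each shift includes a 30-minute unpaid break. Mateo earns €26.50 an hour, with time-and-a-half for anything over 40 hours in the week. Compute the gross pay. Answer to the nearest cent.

€1398.54

Tue: 10:10–20:37 = 10 h 27 min; less 30 min break → 9 h 57 min
Wed: 10:43–22:21 = 11 h 38 min; less 30 min break → 11 h 8 min
Thu: 10:08–17:48 = 7 h 40 min; less 30 min break → 7 h 10 min
Fri: 07:19–16:36 = 9 h 17 min; less 30 min break → 8 h 47 min
Sat: 08:37–20:36 = 11 h 59 min; less 30 min break → 11 h 29 min
Total worked: 48 h 31 min = 2911 min.
Regular 40 h 0 min = 2400 min at €26.50/h; overtime 8 h 31 min = 511 min at €39.75/h.
Pay = (2400 × €26.50 + 511 × €39.75) ÷ 60 = €1398.54.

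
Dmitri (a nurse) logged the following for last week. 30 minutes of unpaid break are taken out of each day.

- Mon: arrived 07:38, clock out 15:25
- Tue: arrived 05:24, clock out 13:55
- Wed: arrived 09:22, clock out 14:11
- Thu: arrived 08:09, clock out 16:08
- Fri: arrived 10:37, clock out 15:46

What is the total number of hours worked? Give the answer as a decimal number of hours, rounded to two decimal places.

Mon: 07:38–15:25 = 7 h 47 min; less 30 min break → 7 h 17 min
Tue: 05:24–13:55 = 8 h 31 min; less 30 min break → 8 h 1 min
Wed: 09:22–14:11 = 4 h 49 min; less 30 min break → 4 h 19 min
Thu: 08:09–16:08 = 7 h 59 min; less 30 min break → 7 h 29 min
Fri: 10:37–15:46 = 5 h 9 min; less 30 min break → 4 h 39 min
Total: 7 h 17 min + 8 h 1 min + 4 h 19 min + 7 h 29 min + 4 h 39 min = 31 h 45 min.

31.75 hours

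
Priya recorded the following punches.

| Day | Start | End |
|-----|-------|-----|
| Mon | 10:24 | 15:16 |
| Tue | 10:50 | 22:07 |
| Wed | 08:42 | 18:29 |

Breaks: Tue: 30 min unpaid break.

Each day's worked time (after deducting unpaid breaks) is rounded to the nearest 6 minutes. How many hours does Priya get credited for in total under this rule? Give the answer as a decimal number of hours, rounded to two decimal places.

25.50 hours

Mon: 10:24–15:16 = 4 h 52 min → rounds to 4 h 54 min
Tue: 10:50–22:07 = 11 h 17 min − 30 min = 10 h 47 min → rounds to 10 h 48 min
Wed: 08:42–18:29 = 9 h 47 min → rounds to 9 h 48 min
Total credited: 25 h 30 min.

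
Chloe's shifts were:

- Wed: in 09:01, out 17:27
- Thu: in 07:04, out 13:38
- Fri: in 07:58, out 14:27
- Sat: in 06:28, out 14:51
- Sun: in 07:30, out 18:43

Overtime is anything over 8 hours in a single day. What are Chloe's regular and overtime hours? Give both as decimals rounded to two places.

Wed: 09:01–17:27 = 8 h 26 min
Thu: 07:04–13:38 = 6 h 34 min
Fri: 07:58–14:27 = 6 h 29 min
Sat: 06:28–14:51 = 8 h 23 min
Sun: 07:30–18:43 = 11 h 13 min
Wed reg 8 h 0 min / OT 0 h 26 min; Thu reg 6 h 34 min / OT 0 h 0 min; Fri reg 6 h 29 min / OT 0 h 0 min; Sat reg 8 h 0 min / OT 0 h 23 min; Sun reg 8 h 0 min / OT 3 h 13 min.
Totals: regular 37 h 3 min, overtime 4 h 2 min.

Regular 37.05 hours, overtime 4.03 hours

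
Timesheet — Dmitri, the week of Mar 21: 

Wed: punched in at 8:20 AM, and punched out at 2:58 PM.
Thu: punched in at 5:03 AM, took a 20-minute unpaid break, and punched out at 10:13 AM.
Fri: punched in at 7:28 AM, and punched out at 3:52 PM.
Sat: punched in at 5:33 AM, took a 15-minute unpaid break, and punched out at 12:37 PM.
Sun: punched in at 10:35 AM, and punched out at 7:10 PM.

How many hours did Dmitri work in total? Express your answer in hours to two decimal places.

35.27 hours

Wed: 8:20 AM–2:58 PM = 6 h 38 min
Thu: 5:03 AM–10:13 AM = 5 h 10 min; less 20 min break → 4 h 50 min
Fri: 7:28 AM–3:52 PM = 8 h 24 min
Sat: 5:33 AM–12:37 PM = 7 h 4 min; less 15 min break → 6 h 49 min
Sun: 10:35 AM–7:10 PM = 8 h 35 min
Total: 6 h 38 min + 4 h 50 min + 8 h 24 min + 6 h 49 min + 8 h 35 min = 35 h 16 min.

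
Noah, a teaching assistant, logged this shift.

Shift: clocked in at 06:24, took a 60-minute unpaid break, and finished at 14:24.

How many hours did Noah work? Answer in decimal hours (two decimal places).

7.00 hours

Shift: 06:24–14:24 = 8 h 0 min; less 60 min break → 7 h 0 min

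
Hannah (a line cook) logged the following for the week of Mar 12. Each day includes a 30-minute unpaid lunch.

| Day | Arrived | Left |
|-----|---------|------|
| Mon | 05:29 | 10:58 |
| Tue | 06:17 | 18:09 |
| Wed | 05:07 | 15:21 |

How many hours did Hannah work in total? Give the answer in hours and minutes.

Mon: 05:29–10:58 = 5 h 29 min; less 30 min break → 4 h 59 min
Tue: 06:17–18:09 = 11 h 52 min; less 30 min break → 11 h 22 min
Wed: 05:07–15:21 = 10 h 14 min; less 30 min break → 9 h 44 min
Total: 4 h 59 min + 11 h 22 min + 9 h 44 min = 26 h 5 min.

26 h 5 min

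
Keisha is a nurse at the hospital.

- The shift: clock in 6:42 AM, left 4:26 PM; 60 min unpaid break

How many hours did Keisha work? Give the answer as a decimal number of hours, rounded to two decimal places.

8.73 hours

The shift: 6:42 AM–4:26 PM = 9 h 44 min; less 60 min break → 8 h 44 min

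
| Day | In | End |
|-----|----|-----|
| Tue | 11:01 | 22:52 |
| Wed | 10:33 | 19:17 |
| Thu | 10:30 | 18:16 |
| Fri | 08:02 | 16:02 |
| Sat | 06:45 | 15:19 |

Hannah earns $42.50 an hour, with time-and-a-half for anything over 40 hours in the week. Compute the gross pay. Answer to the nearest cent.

$2013.44

Tue: 11:01–22:52 = 11 h 51 min
Wed: 10:33–19:17 = 8 h 44 min
Thu: 10:30–18:16 = 7 h 46 min
Fri: 08:02–16:02 = 8 h 0 min
Sat: 06:45–15:19 = 8 h 34 min
Total worked: 44 h 55 min = 2695 min.
Regular 40 h 0 min = 2400 min at $42.50/h; overtime 4 h 55 min = 295 min at $63.75/h.
Pay = (2400 × $42.50 + 295 × $63.75) ÷ 60 = $2013.44.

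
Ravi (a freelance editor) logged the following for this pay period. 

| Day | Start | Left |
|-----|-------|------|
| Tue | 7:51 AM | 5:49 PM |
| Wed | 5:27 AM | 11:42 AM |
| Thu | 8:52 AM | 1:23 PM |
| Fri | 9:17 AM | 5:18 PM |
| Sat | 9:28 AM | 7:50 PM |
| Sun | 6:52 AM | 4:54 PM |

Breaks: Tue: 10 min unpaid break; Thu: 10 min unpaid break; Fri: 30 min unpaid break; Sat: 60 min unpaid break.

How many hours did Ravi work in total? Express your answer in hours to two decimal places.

Tue: 7:51 AM–5:49 PM = 9 h 58 min; less 10 min break → 9 h 48 min
Wed: 5:27 AM–11:42 AM = 6 h 15 min
Thu: 8:52 AM–1:23 PM = 4 h 31 min; less 10 min break → 4 h 21 min
Fri: 9:17 AM–5:18 PM = 8 h 1 min; less 30 min break → 7 h 31 min
Sat: 9:28 AM–7:50 PM = 10 h 22 min; less 60 min break → 9 h 22 min
Sun: 6:52 AM–4:54 PM = 10 h 2 min
Total: 9 h 48 min + 6 h 15 min + 4 h 21 min + 7 h 31 min + 9 h 22 min + 10 h 2 min = 47 h 19 min.

47.32 hours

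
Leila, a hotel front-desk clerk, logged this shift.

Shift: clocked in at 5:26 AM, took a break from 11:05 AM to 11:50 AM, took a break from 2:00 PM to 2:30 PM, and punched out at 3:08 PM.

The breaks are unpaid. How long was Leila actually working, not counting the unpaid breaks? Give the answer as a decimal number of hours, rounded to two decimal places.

8.45 hours

Shift: 5:26 AM–3:08 PM = 9 h 42 min; less 75 min break → 8 h 27 min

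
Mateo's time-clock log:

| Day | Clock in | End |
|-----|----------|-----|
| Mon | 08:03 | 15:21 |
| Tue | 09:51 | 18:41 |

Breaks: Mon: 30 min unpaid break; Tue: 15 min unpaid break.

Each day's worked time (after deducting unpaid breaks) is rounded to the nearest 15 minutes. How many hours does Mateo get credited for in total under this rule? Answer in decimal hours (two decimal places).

15.25 hours

Mon: 08:03–15:21 = 7 h 18 min − 30 min = 6 h 48 min → rounds to 6 h 45 min
Tue: 09:51–18:41 = 8 h 50 min − 15 min = 8 h 35 min → rounds to 8 h 30 min
Total credited: 15 h 15 min.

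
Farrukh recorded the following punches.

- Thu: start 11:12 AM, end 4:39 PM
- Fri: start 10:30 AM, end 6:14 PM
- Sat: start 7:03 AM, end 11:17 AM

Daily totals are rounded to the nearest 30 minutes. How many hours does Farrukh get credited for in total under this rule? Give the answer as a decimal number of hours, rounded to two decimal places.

17.00 hours

Thu: 11:12 AM–4:39 PM = 5 h 27 min → rounds to 5 h 30 min
Fri: 10:30 AM–6:14 PM = 7 h 44 min → rounds to 7 h 30 min
Sat: 7:03 AM–11:17 AM = 4 h 14 min → rounds to 4 h 0 min
Total credited: 17 h 0 min.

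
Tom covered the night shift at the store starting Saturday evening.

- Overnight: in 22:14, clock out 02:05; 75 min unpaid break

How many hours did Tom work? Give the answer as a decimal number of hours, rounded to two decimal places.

2.60 hours

Overnight: 22:14 → midnight = 1 h 46 min; midnight → 02:05 = 2 h 5 min; span 3 h 51 min; less 75 min break → 2 h 36 min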